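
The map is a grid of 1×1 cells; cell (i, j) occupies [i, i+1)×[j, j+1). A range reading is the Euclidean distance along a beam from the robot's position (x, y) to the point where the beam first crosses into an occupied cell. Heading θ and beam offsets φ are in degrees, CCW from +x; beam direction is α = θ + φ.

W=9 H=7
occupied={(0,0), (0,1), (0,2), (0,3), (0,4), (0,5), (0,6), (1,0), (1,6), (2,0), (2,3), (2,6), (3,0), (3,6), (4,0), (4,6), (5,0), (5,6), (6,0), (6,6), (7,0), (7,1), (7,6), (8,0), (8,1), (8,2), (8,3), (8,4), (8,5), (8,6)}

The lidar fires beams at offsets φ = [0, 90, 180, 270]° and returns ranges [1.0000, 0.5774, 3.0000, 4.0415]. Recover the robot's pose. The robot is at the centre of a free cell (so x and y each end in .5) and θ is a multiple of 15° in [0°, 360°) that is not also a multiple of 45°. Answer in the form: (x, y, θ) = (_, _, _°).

(x, y, θ) = (5.5, 5.5, 30°)

Enumerate (i+0.5, j+0.5, θ) over the 33 free cells and 16 admissible headings. For each, cast all 4 beams and compare to the given ranges.
  (2.5, 1.5, 240°): beam 1 = 0.5774 ≠ 1.0000 ✗
  (5.5, 1.5, 300°): beam 1 = 0.5774 ≠ 1.0000 ✗
  (7.5, 2.5, 30°): beam 1 = 0.5774 ≠ 1.0000 ✗
  …
  (5.5, 5.5, 30°): r_1=1.0000, r_2=0.5774, r_3=3.0000, r_4=4.0415 — all match ✓
No second candidate reproduces the full scan.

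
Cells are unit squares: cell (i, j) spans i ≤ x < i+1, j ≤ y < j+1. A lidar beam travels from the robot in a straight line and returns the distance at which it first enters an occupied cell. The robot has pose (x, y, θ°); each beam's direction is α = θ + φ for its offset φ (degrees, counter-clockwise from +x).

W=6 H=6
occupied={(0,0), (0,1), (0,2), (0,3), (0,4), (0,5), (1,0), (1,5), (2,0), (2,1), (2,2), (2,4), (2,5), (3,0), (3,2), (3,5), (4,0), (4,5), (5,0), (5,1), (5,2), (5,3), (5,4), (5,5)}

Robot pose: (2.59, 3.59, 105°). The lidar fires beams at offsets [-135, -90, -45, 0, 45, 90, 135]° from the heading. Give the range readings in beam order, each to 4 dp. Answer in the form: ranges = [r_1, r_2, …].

ranges = [1.1800, 2.4950, 0.4734, 0.4245, 1.8360, 1.6461, 0.6813]

beam 1: φ=-135°, α=330°
  d=(0.8660,-0.5000)  start (2,3)  tX=0.4734 tY=1.1800  stride 1/|dx|=1.1547 1/|dy|=2.0000
    cross x-line → (3,3), t=0.4734
    cross y-line → (3,2), t=1.1800 (wall)
  → r_1 = 1.1800
beam 2: φ=-90°, α=15°
  d=(0.9659,0.2588)  start (2,3)  tX=0.4245 tY=1.5841  stride 1/|dx|=1.0353 1/|dy|=3.8637
    cross x-line → (3,3), t=0.4245
    cross x-line → (4,3), t=1.4597
    cross y-line → (4,4), t=1.5841
    cross x-line → (5,4), t=2.4950 (wall)
  → r_2 = 2.4950
beam 3: φ=-45°, α=60°
  d=(0.5000,0.8660)  start (2,3)  tX=0.8200 tY=0.4734  stride 1/|dx|=2.0000 1/|dy|=1.1547
    cross y-line → (2,4), t=0.4734 (wall)
  → r_3 = 0.4734
beam 4: φ=0°, α=105°
  d=(-0.2588,0.9659)  start (2,3)  tX=2.2796 tY=0.4245  stride 1/|dx|=3.8637 1/|dy|=1.0353
    cross y-line → (2,4), t=0.4245 (wall)
  → r_4 = 0.4245
beam 5: φ=45°, α=150°
  d=(-0.8660,0.5000)  start (2,3)  tX=0.6813 tY=0.8200  stride 1/|dx|=1.1547 1/|dy|=2.0000
    cross x-line → (1,3), t=0.6813
    cross y-line → (1,4), t=0.8200
    cross x-line → (0,4), t=1.8360 (wall)
  → r_5 = 1.8360
beam 6: φ=90°, α=195°
  d=(-0.9659,-0.2588)  start (2,3)  tX=0.6108 tY=2.2796  stride 1/|dx|=1.0353 1/|dy|=3.8637
    cross x-line → (1,3), t=0.6108
    cross x-line → (0,3), t=1.6461 (wall)
  → r_6 = 1.6461
beam 7: φ=135°, α=240°
  d=(-0.5000,-0.8660)  start (2,3)  tX=1.1800 tY=0.6813  stride 1/|dx|=2.0000 1/|dy|=1.1547
    cross y-line → (2,2), t=0.6813 (wall)
  → r_7 = 0.6813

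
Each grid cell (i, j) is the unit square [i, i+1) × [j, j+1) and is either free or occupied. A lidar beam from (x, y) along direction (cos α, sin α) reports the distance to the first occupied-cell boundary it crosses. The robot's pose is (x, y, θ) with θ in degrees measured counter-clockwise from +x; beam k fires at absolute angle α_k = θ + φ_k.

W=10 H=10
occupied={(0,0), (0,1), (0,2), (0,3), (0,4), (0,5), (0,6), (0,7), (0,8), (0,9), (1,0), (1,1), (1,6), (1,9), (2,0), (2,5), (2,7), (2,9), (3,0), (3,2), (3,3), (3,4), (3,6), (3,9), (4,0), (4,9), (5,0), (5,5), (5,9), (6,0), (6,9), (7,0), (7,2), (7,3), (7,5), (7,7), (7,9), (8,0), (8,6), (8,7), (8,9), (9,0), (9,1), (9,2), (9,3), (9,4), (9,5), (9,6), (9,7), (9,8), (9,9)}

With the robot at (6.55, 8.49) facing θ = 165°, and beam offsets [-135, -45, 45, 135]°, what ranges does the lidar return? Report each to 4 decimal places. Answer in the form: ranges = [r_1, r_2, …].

ranges = [1.0200, 0.5889, 2.9800, 0.9000]

beam 1: φ=-135°, α=30°
  dir = (cos 30°, sin 30°) = (0.8660, 0.5000); from cell (6,8)
  next x-line at t=0.5196, next y-line at t=1.0200; Δt_x=1.1547, Δt_y=2.0000
    x: enter (7,8) at t=0.5196
    y: enter (7,9) at t=1.0200 ← occupied
  → r_1 = 1.0200
beam 2: φ=-45°, α=120°
  dir = (cos 120°, sin 120°) = (-0.5000, 0.8660); from cell (6,8)
  next x-line at t=1.1000, next y-line at t=0.5889; Δt_x=2.0000, Δt_y=1.1547
    y: enter (6,9) at t=0.5889 ← occupied
  → r_2 = 0.5889
beam 3: φ=45°, α=210°
  dir = (cos 210°, sin 210°) = (-0.8660, -0.5000); from cell (6,8)
  next x-line at t=0.6351, next y-line at t=0.9800; Δt_x=1.1547, Δt_y=2.0000
    x: enter (5,8) at t=0.6351
    y: enter (5,7) at t=0.9800
    x: enter (4,7) at t=1.7898
    x: enter (3,7) at t=2.9445
    y: enter (3,6) at t=2.9800 ← occupied
  → r_3 = 2.9800
beam 4: φ=135°, α=300°
  dir = (cos 300°, sin 300°) = (0.5000, -0.8660); from cell (6,8)
  next x-line at t=0.9000, next y-line at t=0.5658; Δt_x=2.0000, Δt_y=1.1547
    y: enter (6,7) at t=0.5658
    x: enter (7,7) at t=0.9000 ← occupied
  → r_4 = 0.9000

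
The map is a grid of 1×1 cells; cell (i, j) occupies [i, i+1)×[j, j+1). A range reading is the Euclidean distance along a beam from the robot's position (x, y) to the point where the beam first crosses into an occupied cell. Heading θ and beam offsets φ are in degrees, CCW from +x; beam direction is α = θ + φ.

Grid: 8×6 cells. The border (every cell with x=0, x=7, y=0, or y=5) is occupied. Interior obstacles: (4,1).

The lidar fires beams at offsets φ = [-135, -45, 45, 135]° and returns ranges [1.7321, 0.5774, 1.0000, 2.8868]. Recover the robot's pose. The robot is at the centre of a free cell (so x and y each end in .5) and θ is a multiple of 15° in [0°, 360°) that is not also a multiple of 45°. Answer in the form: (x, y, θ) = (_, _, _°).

(x, y, θ) = (5.5, 4.5, 105°)

Candidates: 23 free-cell centres × 16 headings = 368 poses. Raycast each; keep the one whose scan matches to 4 dp.
  (2.5, 2.5, 60°): beam 1 = 1.5529 ≠ 1.7321 ✗
  (1.5, 1.5, 165°): beam 1 = 6.3509 ≠ 1.7321 ✗
  (6.5, 3.5, 165°): beam 1 = 0.5774 ≠ 1.7321 ✗
  …
  (5.5, 4.5, 105°): r_1=1.7321, r_2=0.5774, r_3=1.0000, r_4=2.8868 — all match ✓
Unique over the lattice → pose = (5.5, 4.5, 105°).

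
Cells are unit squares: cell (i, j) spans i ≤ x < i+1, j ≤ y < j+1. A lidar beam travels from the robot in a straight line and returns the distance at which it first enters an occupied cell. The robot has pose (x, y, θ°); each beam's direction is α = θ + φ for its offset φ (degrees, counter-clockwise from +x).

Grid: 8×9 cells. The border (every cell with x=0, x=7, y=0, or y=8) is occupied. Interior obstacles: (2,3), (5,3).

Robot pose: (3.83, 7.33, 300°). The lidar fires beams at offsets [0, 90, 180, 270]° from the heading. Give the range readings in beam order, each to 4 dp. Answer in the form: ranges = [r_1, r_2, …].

beam 1: φ=0°, α=300°
  dir = (cos 300°, sin 300°) = (0.5000, -0.8660); from cell (3,7)
  next x-line at t=0.3400, next y-line at t=0.3811; Δt_x=2.0000, Δt_y=1.1547
    x: enter (4,7) at t=0.3400
    y: enter (4,6) at t=0.3811
    y: enter (4,5) at t=1.5358
    x: enter (5,5) at t=2.3400
    y: enter (5,4) at t=2.6905
    y: enter (5,3) at t=3.8452 ← occupied
  → r_1 = 3.8452
beam 2: φ=90°, α=30°
  dir = (cos 30°, sin 30°) = (0.8660, 0.5000); from cell (3,7)
  next x-line at t=0.1963, next y-line at t=1.3400; Δt_x=1.1547, Δt_y=2.0000
    x: enter (4,7) at t=0.1963
    y: enter (4,8) at t=1.3400 ← occupied
  → r_2 = 1.3400
beam 3: φ=180°, α=120°
  dir = (cos 120°, sin 120°) = (-0.5000, 0.8660); from cell (3,7)
  next x-line at t=1.6600, next y-line at t=0.7736; Δt_x=2.0000, Δt_y=1.1547
    y: enter (3,8) at t=0.7736 ← occupied
  → r_3 = 0.7736
beam 4: φ=270°, α=210°
  dir = (cos 210°, sin 210°) = (-0.8660, -0.5000); from cell (3,7)
  next x-line at t=0.9584, next y-line at t=0.6600; Δt_x=1.1547, Δt_y=2.0000
    y: enter (3,6) at t=0.6600
    x: enter (2,6) at t=0.9584
    x: enter (1,6) at t=2.1131
    y: enter (1,5) at t=2.6600
    x: enter (0,5) at t=3.2678 ← occupied
  → r_4 = 3.2678

ranges = [3.8452, 1.3400, 0.7736, 3.2678]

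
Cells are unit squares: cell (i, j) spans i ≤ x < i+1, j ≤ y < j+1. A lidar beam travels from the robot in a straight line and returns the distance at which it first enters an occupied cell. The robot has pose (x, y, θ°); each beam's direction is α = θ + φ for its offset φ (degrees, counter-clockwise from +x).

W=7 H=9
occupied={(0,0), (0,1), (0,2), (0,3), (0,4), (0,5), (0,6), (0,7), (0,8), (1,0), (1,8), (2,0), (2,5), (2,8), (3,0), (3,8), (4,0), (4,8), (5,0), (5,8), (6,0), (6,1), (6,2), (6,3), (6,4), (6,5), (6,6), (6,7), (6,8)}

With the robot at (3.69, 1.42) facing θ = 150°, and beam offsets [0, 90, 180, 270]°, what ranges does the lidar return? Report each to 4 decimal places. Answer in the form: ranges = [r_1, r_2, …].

beam 1: φ=0°, α=150°
  cosα=-0.8660 sinα=0.5000 | (3,1) | tMaxX 0.7967 tMaxY 1.1600 | tΔX 1.1547 tΔY 2.0000
    t=0.7967 [x] (2,1)
    t=1.1600 [y] (2,2)
    t=1.9514 [x] (1,2)
    t=3.1061 [x] (0,2) — stop
  → r_1 = 3.1061
beam 2: φ=90°, α=240°
  cosα=-0.5000 sinα=-0.8660 | (3,1) | tMaxX 1.3800 tMaxY 0.4850 | tΔX 2.0000 tΔY 1.1547
    t=0.4850 [y] (3,0) — stop
  → r_2 = 0.4850
beam 3: φ=180°, α=330°
  cosα=0.8660 sinα=-0.5000 | (3,1) | tMaxX 0.3580 tMaxY 0.8400 | tΔX 1.1547 tΔY 2.0000
    t=0.3580 [x] (4,1)
    t=0.8400 [y] (4,0) — stop
  → r_3 = 0.8400
beam 4: φ=270°, α=60°
  cosα=0.5000 sinα=0.8660 | (3,1) | tMaxX 0.6200 tMaxY 0.6697 | tΔX 2.0000 tΔY 1.1547
    t=0.6200 [x] (4,1)
    t=0.6697 [y] (4,2)
    t=1.8244 [y] (4,3)
    t=2.6200 [x] (5,3)
    t=2.9791 [y] (5,4)
    t=4.1338 [y] (5,5)
    t=4.6200 [x] (6,5) — stop
  → r_4 = 4.6200

ranges = [3.1061, 0.4850, 0.8400, 4.6200]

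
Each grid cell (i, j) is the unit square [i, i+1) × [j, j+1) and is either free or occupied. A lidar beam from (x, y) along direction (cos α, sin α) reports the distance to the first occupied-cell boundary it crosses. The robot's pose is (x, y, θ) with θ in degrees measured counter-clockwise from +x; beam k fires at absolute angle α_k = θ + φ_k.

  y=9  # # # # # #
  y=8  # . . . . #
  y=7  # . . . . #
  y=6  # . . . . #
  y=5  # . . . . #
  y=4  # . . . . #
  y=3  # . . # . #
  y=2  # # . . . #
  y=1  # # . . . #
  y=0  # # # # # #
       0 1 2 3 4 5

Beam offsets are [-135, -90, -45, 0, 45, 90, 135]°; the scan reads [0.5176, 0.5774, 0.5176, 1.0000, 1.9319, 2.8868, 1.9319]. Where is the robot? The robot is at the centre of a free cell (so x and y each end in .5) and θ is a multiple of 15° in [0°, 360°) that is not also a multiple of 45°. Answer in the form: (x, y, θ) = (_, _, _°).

(x, y, θ) = (4.5, 1.5, 60°)

Candidates: 29 free-cell centres × 16 headings = 464 poses. Raycast each; keep the one whose scan matches to 4 dp.
  (2.5, 2.5, 60°): beam 1 = 1.5529 ≠ 0.5176 ✗
  (3.5, 6.5, 75°): beam 1 = 3.0000 ≠ 0.5176 ✗
  (4.5, 1.5, 210°): beam 1 = 1.9319 ≠ 0.5176 ✗
  (4.5, 3.5, 300°): beam 3 = 2.5882 ≠ 0.5176 ✗
  …
  (4.5, 1.5, 60°): r_1=0.5176, r_2=0.5774, r_3=0.5176, r_4=1.0000, r_5=1.9319, r_6=2.8868, r_7=1.9319 — all match ✓
Only this pose fits every beam.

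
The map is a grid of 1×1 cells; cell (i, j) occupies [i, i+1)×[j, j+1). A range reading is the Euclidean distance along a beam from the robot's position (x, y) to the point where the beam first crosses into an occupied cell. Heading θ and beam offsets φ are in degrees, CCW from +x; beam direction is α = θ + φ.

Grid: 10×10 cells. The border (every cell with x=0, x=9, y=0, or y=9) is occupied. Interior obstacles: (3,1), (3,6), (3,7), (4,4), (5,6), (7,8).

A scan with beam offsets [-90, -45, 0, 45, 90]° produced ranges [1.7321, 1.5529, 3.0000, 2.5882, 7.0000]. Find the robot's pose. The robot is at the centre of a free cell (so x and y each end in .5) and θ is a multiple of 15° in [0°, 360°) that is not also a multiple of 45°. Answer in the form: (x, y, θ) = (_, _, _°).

(x, y, θ) = (2.5, 4.5, 240°)

The pose lattice has 58·16 = 928 candidates. Test each by forward raycasting.
  (4.5, 3.5, 330°): beam 2 = 2.5882 ≠ 1.5529 ✗
  (4.5, 6.5, 195°): beam 1 = 2.5882 ≠ 1.7321 ✗
  (1.5, 8.5, 330°): beam 1 = 1.0000 ≠ 1.7321 ✗
  (6.5, 5.5, 285°): beam 1 = 1.9319 ≠ 1.7321 ✗
  …
  (2.5, 4.5, 240°): r_1=1.7321, r_2=1.5529, r_3=3.0000, r_4=2.5882, r_5=7.0000 — all match ✓
No second candidate reproduces the full scan.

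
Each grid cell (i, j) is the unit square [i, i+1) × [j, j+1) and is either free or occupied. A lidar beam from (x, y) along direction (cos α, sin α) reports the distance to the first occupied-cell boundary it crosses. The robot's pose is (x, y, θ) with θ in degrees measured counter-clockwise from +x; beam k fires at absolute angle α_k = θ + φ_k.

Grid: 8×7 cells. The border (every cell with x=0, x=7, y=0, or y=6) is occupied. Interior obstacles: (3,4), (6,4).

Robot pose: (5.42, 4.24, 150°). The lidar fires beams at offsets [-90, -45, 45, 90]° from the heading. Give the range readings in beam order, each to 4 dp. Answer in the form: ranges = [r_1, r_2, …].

beam 1: φ=-90°, α=60°
  direction (0.5000, 0.8660); cell (5,4); t to first gridline: x 1.1600, y 0.8776 (then +2.0000 / +1.1547)
    (5,5) via y @ 0.8776
    (6,5) via x @ 1.1600
    (6,6) via y @ 2.0323  # hit
  → r_1 = 2.0323
beam 2: φ=-45°, α=105°
  direction (-0.2588, 0.9659); cell (5,4); t to first gridline: x 1.6228, y 0.7868 (then +3.8637 / +1.0353)
    (5,5) via y @ 0.7868
    (4,5) via x @ 1.6228
    (4,6) via y @ 1.8221  # hit
  → r_2 = 1.8221
beam 3: φ=45°, α=195°
  direction (-0.9659, -0.2588); cell (5,4); t to first gridline: x 0.4348, y 0.9273 (then +1.0353 / +3.8637)
    (4,4) via x @ 0.4348
    (4,3) via y @ 0.9273
    (3,3) via x @ 1.4701
    (2,3) via x @ 2.5054
    (1,3) via x @ 3.5406
    (0,3) via x @ 4.5759  # hit
  → r_3 = 4.5759
beam 4: φ=90°, α=240°
  direction (-0.5000, -0.8660); cell (5,4); t to first gridline: x 0.8400, y 0.2771 (then +2.0000 / +1.1547)
    (5,3) via y @ 0.2771
    (4,3) via x @ 0.8400
    (4,2) via y @ 1.4318
    (4,1) via y @ 2.5865
    (3,1) via x @ 2.8400
    (3,0) via y @ 3.7412  # hit
  → r_4 = 3.7412

ranges = [2.0323, 1.8221, 4.5759, 3.7412]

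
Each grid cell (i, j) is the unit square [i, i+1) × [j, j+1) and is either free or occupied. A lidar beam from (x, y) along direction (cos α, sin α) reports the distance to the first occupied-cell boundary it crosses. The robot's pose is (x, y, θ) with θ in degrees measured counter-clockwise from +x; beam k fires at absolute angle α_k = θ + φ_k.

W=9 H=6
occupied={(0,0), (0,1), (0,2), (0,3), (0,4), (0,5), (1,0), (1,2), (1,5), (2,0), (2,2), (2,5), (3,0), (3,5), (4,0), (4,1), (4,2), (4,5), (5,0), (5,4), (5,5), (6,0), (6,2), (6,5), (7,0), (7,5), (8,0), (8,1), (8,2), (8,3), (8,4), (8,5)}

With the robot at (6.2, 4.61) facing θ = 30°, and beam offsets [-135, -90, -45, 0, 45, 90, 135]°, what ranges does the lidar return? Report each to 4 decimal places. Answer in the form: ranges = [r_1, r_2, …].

beam 1: φ=-135°, α=255°
  direction (-0.2588, -0.9659); cell (6,4); t to first gridline: x 0.7727, y 0.6315 (then +3.8637 / +1.0353)
    (6,3) via y @ 0.6315
    (5,3) via x @ 0.7727
    (5,2) via y @ 1.6668
    (5,1) via y @ 2.7021
    (5,0) via y @ 3.7373  # hit
  → r_1 = 3.7373
beam 2: φ=-90°, α=300°
  direction (0.5000, -0.8660); cell (6,4); t to first gridline: x 1.6000, y 0.7044 (then +2.0000 / +1.1547)
    (6,3) via y @ 0.7044
    (7,3) via x @ 1.6000
    (7,2) via y @ 1.8591
    (7,1) via y @ 3.0138
    (8,1) via x @ 3.6000  # hit
  → r_2 = 3.6000
beam 3: φ=-45°, α=345°
  direction (0.9659, -0.2588); cell (6,4); t to first gridline: x 0.8282, y 2.3569 (then +1.0353 / +3.8637)
    (7,4) via x @ 0.8282
    (8,4) via x @ 1.8635  # hit
  → r_3 = 1.8635
beam 4: φ=0°, α=30°
  direction (0.8660, 0.5000); cell (6,4); t to first gridline: x 0.9238, y 0.7800 (then +1.1547 / +2.0000)
    (6,5) via y @ 0.7800  # hit
  → r_4 = 0.7800
beam 5: φ=45°, α=75°
  direction (0.2588, 0.9659); cell (6,4); t to first gridline: x 3.0910, y 0.4038 (then +3.8637 / +1.0353)
    (6,5) via y @ 0.4038  # hit
  → r_5 = 0.4038
beam 6: φ=90°, α=120°
  direction (-0.5000, 0.8660); cell (6,4); t to first gridline: x 0.4000, y 0.4503 (then +2.0000 / +1.1547)
    (5,4) via x @ 0.4000  # hit
  → r_6 = 0.4000
beam 7: φ=135°, α=165°
  direction (-0.9659, 0.2588); cell (6,4); t to first gridline: x 0.2071, y 1.5068 (then +1.0353 / +3.8637)
    (5,4) via x @ 0.2071  # hit
  → r_7 = 0.2071

ranges = [3.7373, 3.6000, 1.8635, 0.7800, 0.4038, 0.4000, 0.2071]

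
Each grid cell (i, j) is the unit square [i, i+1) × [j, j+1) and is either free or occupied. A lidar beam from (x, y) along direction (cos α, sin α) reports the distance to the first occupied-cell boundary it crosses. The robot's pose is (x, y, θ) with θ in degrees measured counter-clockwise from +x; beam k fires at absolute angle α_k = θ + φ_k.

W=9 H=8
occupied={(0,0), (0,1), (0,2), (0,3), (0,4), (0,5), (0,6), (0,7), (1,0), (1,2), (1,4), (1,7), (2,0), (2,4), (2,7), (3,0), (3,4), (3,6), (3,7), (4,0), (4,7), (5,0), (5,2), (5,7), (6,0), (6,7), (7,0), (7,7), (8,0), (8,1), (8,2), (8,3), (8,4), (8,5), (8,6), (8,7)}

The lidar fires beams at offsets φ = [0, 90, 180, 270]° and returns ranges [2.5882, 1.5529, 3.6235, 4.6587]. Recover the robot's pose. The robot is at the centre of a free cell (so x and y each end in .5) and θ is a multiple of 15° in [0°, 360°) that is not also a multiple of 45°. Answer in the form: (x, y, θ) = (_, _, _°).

Enumerate (i+0.5, j+0.5, θ) over the 36 free cells and 16 admissible headings. For each, cast all 4 beams and compare to the given ranges.
  (7.5, 1.5, 30°): beam 1 = 0.5774 ≠ 2.5882 ✗
  (6.5, 4.5, 345°): beam 1 = 1.5529 ≠ 2.5882 ✗
  (6.5, 6.5, 330°): beam 1 = 1.7321 ≠ 2.5882 ✗
  (6.5, 6.5, 150°): beam 1 = 1.0000 ≠ 2.5882 ✗
  (6.5, 6.5, 75°): beam 1 = 0.5176 ≠ 2.5882 ✗
  …
  (6.5, 3.5, 285°): r_1=2.5882, r_2=1.5529, r_3=3.6235, r_4=4.6587 — all match ✓
No second candidate reproduces the full scan.

(x, y, θ) = (6.5, 3.5, 285°)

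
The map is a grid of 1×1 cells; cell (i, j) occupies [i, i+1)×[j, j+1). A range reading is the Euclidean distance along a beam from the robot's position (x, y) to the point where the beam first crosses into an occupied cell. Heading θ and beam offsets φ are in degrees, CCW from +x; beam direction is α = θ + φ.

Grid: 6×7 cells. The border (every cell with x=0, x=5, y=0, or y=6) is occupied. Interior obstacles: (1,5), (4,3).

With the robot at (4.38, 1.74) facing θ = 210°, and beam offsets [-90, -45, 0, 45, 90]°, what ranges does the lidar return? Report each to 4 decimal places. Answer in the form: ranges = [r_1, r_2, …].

beam 1: φ=-90°, α=120°
  cosα=-0.5000 sinα=0.8660 | (4,1) | tMaxX 0.7600 tMaxY 0.3002 | tΔX 2.0000 tΔY 1.1547
    t=0.3002 [y] (4,2)
    t=0.7600 [x] (3,2)
    t=1.4549 [y] (3,3)
    t=2.6096 [y] (3,4)
    t=2.7600 [x] (2,4)
    t=3.7643 [y] (2,5)
    t=4.7600 [x] (1,5) — stop
  → r_1 = 4.7600
beam 2: φ=-45°, α=165°
  cosα=-0.9659 sinα=0.2588 | (4,1) | tMaxX 0.3934 tMaxY 1.0046 | tΔX 1.0353 tΔY 3.8637
    t=0.3934 [x] (3,1)
    t=1.0046 [y] (3,2)
    t=1.4287 [x] (2,2)
    t=2.4640 [x] (1,2)
    t=3.4992 [x] (0,2) — stop
  → r_2 = 3.4992
beam 3: φ=0°, α=210°
  cosα=-0.8660 sinα=-0.5000 | (4,1) | tMaxX 0.4388 tMaxY 1.4800 | tΔX 1.1547 tΔY 2.0000
    t=0.4388 [x] (3,1)
    t=1.4800 [y] (3,0) — stop
  → r_3 = 1.4800
beam 4: φ=45°, α=255°
  cosα=-0.2588 sinα=-0.9659 | (4,1) | tMaxX 1.4682 tMaxY 0.7661 | tΔX 3.8637 tΔY 1.0353
    t=0.7661 [y] (4,0) — stop
  → r_4 = 0.7661
beam 5: φ=90°, α=300°
  cosα=0.5000 sinα=-0.8660 | (4,1) | tMaxX 1.2400 tMaxY 0.8545 | tΔX 2.0000 tΔY 1.1547
    t=0.8545 [y] (4,0) — stop
  → r_5 = 0.8545

ranges = [4.7600, 3.4992, 1.4800, 0.7661, 0.8545]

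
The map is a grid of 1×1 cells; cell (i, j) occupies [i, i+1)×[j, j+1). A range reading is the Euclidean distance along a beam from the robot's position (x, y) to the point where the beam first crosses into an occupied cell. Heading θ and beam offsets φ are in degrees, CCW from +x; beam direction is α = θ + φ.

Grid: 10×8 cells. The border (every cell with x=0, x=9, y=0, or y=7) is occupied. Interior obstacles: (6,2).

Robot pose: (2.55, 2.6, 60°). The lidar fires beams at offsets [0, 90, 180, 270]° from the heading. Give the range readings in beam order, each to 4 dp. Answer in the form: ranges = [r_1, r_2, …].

beam 1: φ=0°, α=60°
  direction (0.5000, 0.8660); cell (2,2); t to first gridline: x 0.9000, y 0.4619 (then +2.0000 / +1.1547)
    (2,3) via y @ 0.4619
    (3,3) via x @ 0.9000
    (3,4) via y @ 1.6166
    (3,5) via y @ 2.7713
    (4,5) via x @ 2.9000
    (4,6) via y @ 3.9260
    (5,6) via x @ 4.9000
    (5,7) via y @ 5.0807  # hit
  → r_1 = 5.0807
beam 2: φ=90°, α=150°
  direction (-0.8660, 0.5000); cell (2,2); t to first gridline: x 0.6351, y 0.8000 (then +1.1547 / +2.0000)
    (1,2) via x @ 0.6351
    (1,3) via y @ 0.8000
    (0,3) via x @ 1.7898  # hit
  → r_2 = 1.7898
beam 3: φ=180°, α=240°
  direction (-0.5000, -0.8660); cell (2,2); t to first gridline: x 1.1000, y 0.6928 (then +2.0000 / +1.1547)
    (2,1) via y @ 0.6928
    (1,1) via x @ 1.1000
    (1,0) via y @ 1.8475  # hit
  → r_3 = 1.8475
beam 4: φ=270°, α=330°
  direction (0.8660, -0.5000); cell (2,2); t to first gridline: x 0.5196, y 1.2000 (then +1.1547 / +2.0000)
    (3,2) via x @ 0.5196
    (3,1) via y @ 1.2000
    (4,1) via x @ 1.6743
    (5,1) via x @ 2.8290
    (5,0) via y @ 3.2000  # hit
  → r_4 = 3.2000

ranges = [5.0807, 1.7898, 1.8475, 3.2000]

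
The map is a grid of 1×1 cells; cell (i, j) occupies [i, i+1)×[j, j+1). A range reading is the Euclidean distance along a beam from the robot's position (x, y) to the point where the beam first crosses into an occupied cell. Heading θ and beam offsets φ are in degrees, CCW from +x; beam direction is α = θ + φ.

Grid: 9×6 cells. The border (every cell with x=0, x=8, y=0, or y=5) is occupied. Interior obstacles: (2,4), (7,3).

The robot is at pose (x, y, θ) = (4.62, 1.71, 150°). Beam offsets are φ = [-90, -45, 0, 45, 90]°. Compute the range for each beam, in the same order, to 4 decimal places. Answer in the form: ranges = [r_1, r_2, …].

ranges = [3.7990, 3.4061, 4.1800, 2.7432, 0.8198]

beam 1: φ=-90°, α=60°
  dir = (cos 60°, sin 60°) = (0.5000, 0.8660); from cell (4,1)
  next x-line at t=0.7600, next y-line at t=0.3349; Δt_x=2.0000, Δt_y=1.1547
    y: enter (4,2) at t=0.3349
    x: enter (5,2) at t=0.7600
    y: enter (5,3) at t=1.4896
    y: enter (5,4) at t=2.6443
    x: enter (6,4) at t=2.7600
    y: enter (6,5) at t=3.7990 ← occupied
  → r_1 = 3.7990
beam 2: φ=-45°, α=105°
  dir = (cos 105°, sin 105°) = (-0.2588, 0.9659); from cell (4,1)
  next x-line at t=2.3955, next y-line at t=0.3002; Δt_x=3.8637, Δt_y=1.0353
    y: enter (4,2) at t=0.3002
    y: enter (4,3) at t=1.3355
    y: enter (4,4) at t=2.3708
    x: enter (3,4) at t=2.3955
    y: enter (3,5) at t=3.4061 ← occupied
  → r_2 = 3.4061
beam 3: φ=0°, α=150°
  dir = (cos 150°, sin 150°) = (-0.8660, 0.5000); from cell (4,1)
  next x-line at t=0.7159, next y-line at t=0.5800; Δt_x=1.1547, Δt_y=2.0000
    y: enter (4,2) at t=0.5800
    x: enter (3,2) at t=0.7159
    x: enter (2,2) at t=1.8706
    y: enter (2,3) at t=2.5800
    x: enter (1,3) at t=3.0253
    x: enter (0,3) at t=4.1800 ← occupied
  → r_3 = 4.1800
beam 4: φ=45°, α=195°
  dir = (cos 195°, sin 195°) = (-0.9659, -0.2588); from cell (4,1)
  next x-line at t=0.6419, next y-line at t=2.7432; Δt_x=1.0353, Δt_y=3.8637
    x: enter (3,1) at t=0.6419
    x: enter (2,1) at t=1.6771
    x: enter (1,1) at t=2.7124
    y: enter (1,0) at t=2.7432 ← occupied
  → r_4 = 2.7432
beam 5: φ=90°, α=240°
  dir = (cos 240°, sin 240°) = (-0.5000, -0.8660); from cell (4,1)
  next x-line at t=1.2400, next y-line at t=0.8198; Δt_x=2.0000, Δt_y=1.1547
    y: enter (4,0) at t=0.8198 ← occupied
  → r_5 = 0.8198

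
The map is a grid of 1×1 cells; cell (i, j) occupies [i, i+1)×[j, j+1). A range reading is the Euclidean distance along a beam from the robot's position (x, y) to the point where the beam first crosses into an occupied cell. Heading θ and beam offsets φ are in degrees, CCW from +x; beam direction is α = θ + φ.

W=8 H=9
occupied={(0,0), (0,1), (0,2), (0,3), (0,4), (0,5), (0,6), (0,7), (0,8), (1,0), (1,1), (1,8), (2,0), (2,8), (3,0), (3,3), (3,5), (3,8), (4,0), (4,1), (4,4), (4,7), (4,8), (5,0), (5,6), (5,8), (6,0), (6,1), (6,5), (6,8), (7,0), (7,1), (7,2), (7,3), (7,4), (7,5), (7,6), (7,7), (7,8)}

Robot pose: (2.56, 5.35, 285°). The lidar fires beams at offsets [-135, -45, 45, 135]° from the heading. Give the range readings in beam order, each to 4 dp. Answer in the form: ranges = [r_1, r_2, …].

ranges = [1.8013, 3.1200, 0.5081, 2.8800]

beam 1: φ=-135°, α=150°
  cosα=-0.8660 sinα=0.5000 | (2,5) | tMaxX 0.6466 tMaxY 1.3000 | tΔX 1.1547 tΔY 2.0000
    t=0.6466 [x] (1,5)
    t=1.3000 [y] (1,6)
    t=1.8013 [x] (0,6) — stop
  → r_1 = 1.8013
beam 2: φ=-45°, α=240°
  cosα=-0.5000 sinα=-0.8660 | (2,5) | tMaxX 1.1200 tMaxY 0.4041 | tΔX 2.0000 tΔY 1.1547
    t=0.4041 [y] (2,4)
    t=1.1200 [x] (1,4)
    t=1.5588 [y] (1,3)
    t=2.7135 [y] (1,2)
    t=3.1200 [x] (0,2) — stop
  → r_2 = 3.1200
beam 3: φ=45°, α=330°
  cosα=0.8660 sinα=-0.5000 | (2,5) | tMaxX 0.5081 tMaxY 0.7000 | tΔX 1.1547 tΔY 2.0000
    t=0.5081 [x] (3,5) — stop
  → r_3 = 0.5081
beam 4: φ=135°, α=60°
  cosα=0.5000 sinα=0.8660 | (2,5) | tMaxX 0.8800 tMaxY 0.7506 | tΔX 2.0000 tΔY 1.1547
    t=0.7506 [y] (2,6)
    t=0.8800 [x] (3,6)
    t=1.9053 [y] (3,7)
    t=2.8800 [x] (4,7) — stop
  → r_4 = 2.8800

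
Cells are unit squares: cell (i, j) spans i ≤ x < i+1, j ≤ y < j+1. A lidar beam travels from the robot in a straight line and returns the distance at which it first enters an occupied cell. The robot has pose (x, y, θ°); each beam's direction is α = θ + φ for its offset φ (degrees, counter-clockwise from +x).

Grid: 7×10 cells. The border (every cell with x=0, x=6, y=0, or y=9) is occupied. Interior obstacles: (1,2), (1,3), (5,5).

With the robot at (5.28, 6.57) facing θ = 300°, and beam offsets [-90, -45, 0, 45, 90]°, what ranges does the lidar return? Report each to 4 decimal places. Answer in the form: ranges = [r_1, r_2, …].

beam 1: φ=-90°, α=210°
  direction (-0.8660, -0.5000); cell (5,6); t to first gridline: x 0.3233, y 1.1400 (then +1.1547 / +2.0000)
    (4,6) via x @ 0.3233
    (4,5) via y @ 1.1400
    (3,5) via x @ 1.4780
    (2,5) via x @ 2.6327
    (2,4) via y @ 3.1400
    (1,4) via x @ 3.7874
    (0,4) via x @ 4.9421  # hit
  → r_1 = 4.9421
beam 2: φ=-45°, α=255°
  direction (-0.2588, -0.9659); cell (5,6); t to first gridline: x 1.0818, y 0.5901 (then +3.8637 / +1.0353)
    (5,5) via y @ 0.5901  # hit
  → r_2 = 0.5901
beam 3: φ=0°, α=300°
  direction (0.5000, -0.8660); cell (5,6); t to first gridline: x 1.4400, y 0.6582 (then +2.0000 / +1.1547)
    (5,5) via y @ 0.6582  # hit
  → r_3 = 0.6582
beam 4: φ=45°, α=345°
  direction (0.9659, -0.2588); cell (5,6); t to first gridline: x 0.7454, y 2.2023 (then +1.0353 / +3.8637)
    (6,6) via x @ 0.7454  # hit
  → r_4 = 0.7454
beam 5: φ=90°, α=30°
  direction (0.8660, 0.5000); cell (5,6); t to first gridline: x 0.8314, y 0.8600 (then +1.1547 / +2.0000)
    (6,6) via x @ 0.8314  # hit
  → r_5 = 0.8314

ranges = [4.9421, 0.5901, 0.6582, 0.7454, 0.8314]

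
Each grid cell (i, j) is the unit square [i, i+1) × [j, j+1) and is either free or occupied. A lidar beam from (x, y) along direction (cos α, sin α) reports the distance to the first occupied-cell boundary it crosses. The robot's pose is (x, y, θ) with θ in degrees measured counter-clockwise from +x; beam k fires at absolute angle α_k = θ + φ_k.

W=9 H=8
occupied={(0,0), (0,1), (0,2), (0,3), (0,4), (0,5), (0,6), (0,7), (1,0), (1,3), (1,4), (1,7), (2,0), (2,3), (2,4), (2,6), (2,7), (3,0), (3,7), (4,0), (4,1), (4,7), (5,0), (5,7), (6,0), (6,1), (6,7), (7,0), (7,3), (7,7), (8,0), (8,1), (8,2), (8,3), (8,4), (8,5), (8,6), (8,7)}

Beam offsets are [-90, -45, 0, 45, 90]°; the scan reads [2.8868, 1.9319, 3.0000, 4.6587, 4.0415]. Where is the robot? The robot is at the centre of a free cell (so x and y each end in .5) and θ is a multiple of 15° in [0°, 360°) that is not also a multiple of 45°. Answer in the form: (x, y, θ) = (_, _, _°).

(x, y, θ) = (3.5, 3.5, 330°)

The pose lattice has 34·16 = 544 candidates. Test each by forward raycasting.
  (5.5, 6.5, 75°): beam 1 = 2.5882 ≠ 2.8868 ✗
  (6.5, 3.5, 75°): beam 1 = 0.5176 ≠ 2.8868 ✗
  (6.5, 3.5, 60°): beam 1 = 0.5774 ≠ 2.8868 ✗
  (6.5, 4.5, 195°): beam 1 = 2.5882 ≠ 2.8868 ✗
  …
  (3.5, 3.5, 330°): r_1=2.8868, r_2=1.9319, r_3=3.0000, r_4=4.6587, r_5=4.0415 — all match ✓
No second candidate reproduces the full scan.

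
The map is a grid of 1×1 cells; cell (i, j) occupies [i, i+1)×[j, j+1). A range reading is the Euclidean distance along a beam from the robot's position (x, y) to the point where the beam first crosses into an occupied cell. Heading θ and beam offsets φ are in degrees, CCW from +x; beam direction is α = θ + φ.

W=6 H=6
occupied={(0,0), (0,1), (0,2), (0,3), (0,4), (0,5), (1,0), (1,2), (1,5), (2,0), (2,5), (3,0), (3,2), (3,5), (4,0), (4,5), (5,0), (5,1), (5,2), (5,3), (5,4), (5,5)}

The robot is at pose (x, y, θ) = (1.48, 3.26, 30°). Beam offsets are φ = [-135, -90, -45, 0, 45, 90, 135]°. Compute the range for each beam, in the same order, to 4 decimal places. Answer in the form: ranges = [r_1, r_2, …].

beam 1: φ=-135°, α=255°
  d=(-0.2588,-0.9659)  start (1,3)  tX=1.8546 tY=0.2692  stride 1/|dx|=3.8637 1/|dy|=1.0353
    cross y-line → (1,2), t=0.2692 (wall)
  → r_1 = 0.2692
beam 2: φ=-90°, α=300°
  d=(0.5000,-0.8660)  start (1,3)  tX=1.0400 tY=0.3002  stride 1/|dx|=2.0000 1/|dy|=1.1547
    cross y-line → (1,2), t=0.3002 (wall)
  → r_2 = 0.3002
beam 3: φ=-45°, α=345°
  d=(0.9659,-0.2588)  start (1,3)  tX=0.5383 tY=1.0046  stride 1/|dx|=1.0353 1/|dy|=3.8637
    cross x-line → (2,3), t=0.5383
    cross y-line → (2,2), t=1.0046
    cross x-line → (3,2), t=1.5736 (wall)
  → r_3 = 1.5736
beam 4: φ=0°, α=30°
  d=(0.8660,0.5000)  start (1,3)  tX=0.6004 tY=1.4800  stride 1/|dx|=1.1547 1/|dy|=2.0000
    cross x-line → (2,3), t=0.6004
    cross y-line → (2,4), t=1.4800
    cross x-line → (3,4), t=1.7551
    cross x-line → (4,4), t=2.9098
    cross y-line → (4,5), t=3.4800 (wall)
  → r_4 = 3.4800
beam 5: φ=45°, α=75°
  d=(0.2588,0.9659)  start (1,3)  tX=2.0091 tY=0.7661  stride 1/|dx|=3.8637 1/|dy|=1.0353
    cross y-line → (1,4), t=0.7661
    cross y-line → (1,5), t=1.8014 (wall)
  → r_5 = 1.8014
beam 6: φ=90°, α=120°
  d=(-0.5000,0.8660)  start (1,3)  tX=0.9600 tY=0.8545  stride 1/|dx|=2.0000 1/|dy|=1.1547
    cross y-line → (1,4), t=0.8545
    cross x-line → (0,4), t=0.9600 (wall)
  → r_6 = 0.9600
beam 7: φ=135°, α=165°
  d=(-0.9659,0.2588)  start (1,3)  tX=0.4969 tY=2.8591  stride 1/|dx|=1.0353 1/|dy|=3.8637
    cross x-line → (0,3), t=0.4969 (wall)
  → r_7 = 0.4969

ranges = [0.2692, 0.3002, 1.5736, 3.4800, 1.8014, 0.9600, 0.4969]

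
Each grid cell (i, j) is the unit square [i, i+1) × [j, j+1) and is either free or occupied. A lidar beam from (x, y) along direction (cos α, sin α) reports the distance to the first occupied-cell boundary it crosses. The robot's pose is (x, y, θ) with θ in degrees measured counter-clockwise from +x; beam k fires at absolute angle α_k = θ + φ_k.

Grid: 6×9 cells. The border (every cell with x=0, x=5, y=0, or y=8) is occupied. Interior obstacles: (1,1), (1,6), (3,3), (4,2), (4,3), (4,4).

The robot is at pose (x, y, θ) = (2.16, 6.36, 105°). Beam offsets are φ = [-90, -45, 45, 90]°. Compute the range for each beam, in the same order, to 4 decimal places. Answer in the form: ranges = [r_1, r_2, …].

ranges = [2.9402, 1.8937, 0.1848, 0.1656]

beam 1: φ=-90°, α=15°
  cosα=0.9659 sinα=0.2588 | (2,6) | tMaxX 0.8696 tMaxY 2.4728 | tΔX 1.0353 tΔY 3.8637
    t=0.8696 [x] (3,6)
    t=1.9049 [x] (4,6)
    t=2.4728 [y] (4,7)
    t=2.9402 [x] (5,7) — stop
  → r_1 = 2.9402
beam 2: φ=-45°, α=60°
  cosα=0.5000 sinα=0.8660 | (2,6) | tMaxX 1.6800 tMaxY 0.7390 | tΔX 2.0000 tΔY 1.1547
    t=0.7390 [y] (2,7)
    t=1.6800 [x] (3,7)
    t=1.8937 [y] (3,8) — stop
  → r_2 = 1.8937
beam 3: φ=45°, α=150°
  cosα=-0.8660 sinα=0.5000 | (2,6) | tMaxX 0.1848 tMaxY 1.2800 | tΔX 1.1547 tΔY 2.0000
    t=0.1848 [x] (1,6) — stop
  → r_3 = 0.1848
beam 4: φ=90°, α=195°
  cosα=-0.9659 sinα=-0.2588 | (2,6) | tMaxX 0.1656 tMaxY 1.3909 | tΔX 1.0353 tΔY 3.8637
    t=0.1656 [x] (1,6) — stop
  → r_4 = 0.1656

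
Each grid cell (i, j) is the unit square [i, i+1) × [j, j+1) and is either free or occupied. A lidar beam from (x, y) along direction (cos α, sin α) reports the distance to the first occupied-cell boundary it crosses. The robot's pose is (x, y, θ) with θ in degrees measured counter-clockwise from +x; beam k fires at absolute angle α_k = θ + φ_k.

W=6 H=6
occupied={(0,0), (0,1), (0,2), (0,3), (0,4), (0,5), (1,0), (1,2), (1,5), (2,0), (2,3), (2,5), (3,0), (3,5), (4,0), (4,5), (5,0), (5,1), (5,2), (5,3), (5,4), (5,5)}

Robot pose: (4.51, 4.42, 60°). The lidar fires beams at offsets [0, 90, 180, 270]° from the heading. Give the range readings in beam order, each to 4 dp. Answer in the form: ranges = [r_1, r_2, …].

beam 1: φ=0°, α=60°
  d=(0.5000,0.8660)  start (4,4)  tX=0.9800 tY=0.6697  stride 1/|dx|=2.0000 1/|dy|=1.1547
    cross y-line → (4,5), t=0.6697 (wall)
  → r_1 = 0.6697
beam 2: φ=90°, α=150°
  d=(-0.8660,0.5000)  start (4,4)  tX=0.5889 tY=1.1600  stride 1/|dx|=1.1547 1/|dy|=2.0000
    cross x-line → (3,4), t=0.5889
    cross y-line → (3,5), t=1.1600 (wall)
  → r_2 = 1.1600
beam 3: φ=180°, α=240°
  d=(-0.5000,-0.8660)  start (4,4)  tX=1.0200 tY=0.4850  stride 1/|dx|=2.0000 1/|dy|=1.1547
    cross y-line → (4,3), t=0.4850
    cross x-line → (3,3), t=1.0200
    cross y-line → (3,2), t=1.6397
    cross y-line → (3,1), t=2.7944
    cross x-line → (2,1), t=3.0200
    cross y-line → (2,0), t=3.9491 (wall)
  → r_3 = 3.9491
beam 4: φ=270°, α=330°
  d=(0.8660,-0.5000)  start (4,4)  tX=0.5658 tY=0.8400  stride 1/|dx|=1.1547 1/|dy|=2.0000
    cross x-line → (5,4), t=0.5658 (wall)
  → r_4 = 0.5658

ranges = [0.6697, 1.1600, 3.9491, 0.5658]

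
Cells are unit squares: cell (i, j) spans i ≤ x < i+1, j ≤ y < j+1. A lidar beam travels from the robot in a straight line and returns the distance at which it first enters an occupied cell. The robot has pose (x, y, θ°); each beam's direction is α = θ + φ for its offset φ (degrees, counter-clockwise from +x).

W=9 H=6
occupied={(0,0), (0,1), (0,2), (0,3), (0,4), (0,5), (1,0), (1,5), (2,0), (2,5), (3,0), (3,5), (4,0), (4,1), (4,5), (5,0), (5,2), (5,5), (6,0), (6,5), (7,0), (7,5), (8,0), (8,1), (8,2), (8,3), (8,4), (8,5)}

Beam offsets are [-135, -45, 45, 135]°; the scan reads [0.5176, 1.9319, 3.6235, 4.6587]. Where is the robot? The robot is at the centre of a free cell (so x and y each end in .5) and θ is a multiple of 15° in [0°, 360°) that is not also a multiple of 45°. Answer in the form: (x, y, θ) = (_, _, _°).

Enumerate (i+0.5, j+0.5, θ) over the 26 free cells and 16 admissible headings. For each, cast all 4 beams and compare to the given ranges.
  (5.5, 3.5, 75°): beam 1 = 0.5774 ≠ 0.5176 ✗
  (7.5, 4.5, 195°): beam 1 = 0.5774 ≠ 0.5176 ✗
  (3.5, 4.5, 240°): beam 2 = 2.5882 ≠ 1.9319 ✗
  (2.5, 2.5, 120°): beam 1 = 1.9319 ≠ 0.5176 ✗
  (7.5, 2.5, 240°): beam 1 = 2.5882 ≠ 0.5176 ✗
  …
  (3.5, 4.5, 210°): r_1=0.5176, r_2=1.9319, r_3=3.6235, r_4=4.6587 — all match ✓
No second candidate reproduces the full scan.

(x, y, θ) = (3.5, 4.5, 210°)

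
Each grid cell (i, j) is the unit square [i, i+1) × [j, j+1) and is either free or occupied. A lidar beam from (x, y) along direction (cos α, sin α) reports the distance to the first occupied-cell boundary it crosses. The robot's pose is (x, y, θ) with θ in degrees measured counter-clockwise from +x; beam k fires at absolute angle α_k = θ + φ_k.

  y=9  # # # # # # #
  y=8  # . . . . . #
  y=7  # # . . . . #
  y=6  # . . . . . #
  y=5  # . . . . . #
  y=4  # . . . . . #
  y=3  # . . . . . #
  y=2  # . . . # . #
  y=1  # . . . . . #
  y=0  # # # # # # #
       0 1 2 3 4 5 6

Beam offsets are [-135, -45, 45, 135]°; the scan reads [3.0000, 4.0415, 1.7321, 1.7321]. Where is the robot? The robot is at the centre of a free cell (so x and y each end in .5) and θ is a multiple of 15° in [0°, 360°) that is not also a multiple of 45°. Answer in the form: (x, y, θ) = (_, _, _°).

Enumerate (i+0.5, j+0.5, θ) over the 38 free cells and 16 admissible headings. For each, cast all 4 beams and compare to the given ranges.
  (5.5, 8.5, 240°): beam 1 = 0.5176 ≠ 3.0000 ✗
  (3.5, 6.5, 15°): beam 1 = 5.0000 ≠ 3.0000 ✗
  (1.5, 8.5, 150°): beam 1 = 1.9319 ≠ 3.0000 ✗
  …
  (2.5, 5.5, 75°): r_1=3.0000, r_2=4.0415, r_3=1.7321, r_4=1.7321 — all match ✓
Unique over the lattice → pose = (2.5, 5.5, 75°).

(x, y, θ) = (2.5, 5.5, 75°)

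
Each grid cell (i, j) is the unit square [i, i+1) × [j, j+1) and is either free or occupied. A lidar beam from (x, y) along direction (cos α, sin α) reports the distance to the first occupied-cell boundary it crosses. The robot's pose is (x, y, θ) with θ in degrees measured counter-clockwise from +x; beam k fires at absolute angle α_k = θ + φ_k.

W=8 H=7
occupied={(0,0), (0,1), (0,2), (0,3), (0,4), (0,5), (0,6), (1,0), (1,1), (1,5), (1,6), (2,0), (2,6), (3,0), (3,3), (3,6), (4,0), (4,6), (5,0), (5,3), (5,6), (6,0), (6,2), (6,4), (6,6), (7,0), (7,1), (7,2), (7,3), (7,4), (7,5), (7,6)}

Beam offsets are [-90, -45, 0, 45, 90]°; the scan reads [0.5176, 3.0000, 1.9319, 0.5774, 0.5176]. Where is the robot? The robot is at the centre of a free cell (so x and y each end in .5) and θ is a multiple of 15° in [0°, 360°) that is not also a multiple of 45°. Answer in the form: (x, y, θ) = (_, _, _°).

Candidates: 24 free-cell centres × 16 headings = 384 poses. Raycast each; keep the one whose scan matches to 4 dp.
  (3.5, 1.5, 285°): beam 1 = 1.5529 ≠ 0.5176 ✗
  (1.5, 3.5, 195°): beam 1 = 1.5529 ≠ 0.5176 ✗
  (6.5, 1.5, 150°): beam 1 = 0.5774 ≠ 0.5176 ✗
  (3.5, 5.5, 30°): beam 1 = 5.1962 ≠ 0.5176 ✗
  …
  (6.5, 1.5, 195°): r_1=0.5176, r_2=3.0000, r_3=1.9319, r_4=0.5774, r_5=0.5176 — all match ✓
Unique over the lattice → pose = (6.5, 1.5, 195°).

(x, y, θ) = (6.5, 1.5, 195°)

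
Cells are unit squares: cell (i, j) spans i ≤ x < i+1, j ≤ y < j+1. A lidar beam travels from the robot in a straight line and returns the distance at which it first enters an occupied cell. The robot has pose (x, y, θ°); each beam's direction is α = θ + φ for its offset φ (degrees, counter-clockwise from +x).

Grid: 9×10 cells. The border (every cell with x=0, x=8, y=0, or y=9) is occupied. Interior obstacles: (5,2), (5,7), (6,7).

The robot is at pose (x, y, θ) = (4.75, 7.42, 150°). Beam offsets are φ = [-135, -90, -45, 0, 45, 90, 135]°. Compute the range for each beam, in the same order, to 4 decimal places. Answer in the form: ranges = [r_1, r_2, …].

beam 1: φ=-135°, α=15°
  d=(0.9659,0.2588)  start (4,7)  tX=0.2588 tY=2.2409  stride 1/|dx|=1.0353 1/|dy|=3.8637
    cross x-line → (5,7), t=0.2588 (wall)
  → r_1 = 0.2588
beam 2: φ=-90°, α=60°
  d=(0.5000,0.8660)  start (4,7)  tX=0.5000 tY=0.6697  stride 1/|dx|=2.0000 1/|dy|=1.1547
    cross x-line → (5,7), t=0.5000 (wall)
  → r_2 = 0.5000
beam 3: φ=-45°, α=105°
  d=(-0.2588,0.9659)  start (4,7)  tX=2.8978 tY=0.6005  stride 1/|dx|=3.8637 1/|dy|=1.0353
    cross y-line → (4,8), t=0.6005
    cross y-line → (4,9), t=1.6357 (wall)
  → r_3 = 1.6357
beam 4: φ=0°, α=150°
  d=(-0.8660,0.5000)  start (4,7)  tX=0.8660 tY=1.1600  stride 1/|dx|=1.1547 1/|dy|=2.0000
    cross x-line → (3,7), t=0.8660
    cross y-line → (3,8), t=1.1600
    cross x-line → (2,8), t=2.0207
    cross y-line → (2,9), t=3.1600 (wall)
  → r_4 = 3.1600
beam 5: φ=45°, α=195°
  d=(-0.9659,-0.2588)  start (4,7)  tX=0.7765 tY=1.6228  stride 1/|dx|=1.0353 1/|dy|=3.8637
    cross x-line → (3,7), t=0.7765
    cross y-line → (3,6), t=1.6228
    cross x-line → (2,6), t=1.8117
    cross x-line → (1,6), t=2.8470
    cross x-line → (0,6), t=3.8823 (wall)
  → r_5 = 3.8823
beam 6: φ=90°, α=240°
  d=(-0.5000,-0.8660)  start (4,7)  tX=1.5000 tY=0.4850  stride 1/|dx|=2.0000 1/|dy|=1.1547
    cross y-line → (4,6), t=0.4850
    cross x-line → (3,6), t=1.5000
    cross y-line → (3,5), t=1.6397
    cross y-line → (3,4), t=2.7944
    cross x-line → (2,4), t=3.5000
    cross y-line → (2,3), t=3.9491
    cross y-line → (2,2), t=5.1038
    cross x-line → (1,2), t=5.5000
    cross y-line → (1,1), t=6.2585
    cross y-line → (1,0), t=7.4132 (wall)
  → r_6 = 7.4132
beam 7: φ=135°, α=285°
  d=(0.2588,-0.9659)  start (4,7)  tX=0.9659 tY=0.4348  stride 1/|dx|=3.8637 1/|dy|=1.0353
    cross y-line → (4,6), t=0.4348
    cross x-line → (5,6), t=0.9659
    cross y-line → (5,5), t=1.4701
    cross y-line → (5,4), t=2.5054
    cross y-line → (5,3), t=3.5406
    cross y-line → (5,2), t=4.5759 (wall)
  → r_7 = 4.5759

ranges = [0.2588, 0.5000, 1.6357, 3.1600, 3.8823, 7.4132, 4.5759]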